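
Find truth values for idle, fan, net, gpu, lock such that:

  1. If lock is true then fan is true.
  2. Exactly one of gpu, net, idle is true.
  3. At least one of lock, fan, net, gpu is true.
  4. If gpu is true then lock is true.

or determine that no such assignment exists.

idle: False, fan: True, net: True, gpu: False, lock: False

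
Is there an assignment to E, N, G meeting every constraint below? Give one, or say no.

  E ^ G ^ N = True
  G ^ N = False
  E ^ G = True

E = True, N = False, G = False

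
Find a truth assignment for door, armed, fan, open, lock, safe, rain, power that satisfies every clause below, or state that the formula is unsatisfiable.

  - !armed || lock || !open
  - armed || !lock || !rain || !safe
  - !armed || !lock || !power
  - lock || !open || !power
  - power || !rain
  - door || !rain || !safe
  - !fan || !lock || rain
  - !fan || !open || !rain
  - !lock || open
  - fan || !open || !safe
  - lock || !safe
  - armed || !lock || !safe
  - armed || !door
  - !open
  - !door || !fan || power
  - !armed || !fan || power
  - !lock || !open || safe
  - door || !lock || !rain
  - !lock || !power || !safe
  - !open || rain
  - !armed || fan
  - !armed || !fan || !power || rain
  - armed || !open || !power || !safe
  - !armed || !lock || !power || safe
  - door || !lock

Unit clause (!open) forces open = False.
In (!lock || open) only !lock is left, so lock = False.
In (lock || !safe) only !safe is left, so safe = False.
Set door = False.
Set armed = False.
Set fan = True.
Set rain = False.
Set power = True.
All clauses satisfied.

door=F, armed=F, fan=T, open=F, lock=F, safe=F, rain=F, power=T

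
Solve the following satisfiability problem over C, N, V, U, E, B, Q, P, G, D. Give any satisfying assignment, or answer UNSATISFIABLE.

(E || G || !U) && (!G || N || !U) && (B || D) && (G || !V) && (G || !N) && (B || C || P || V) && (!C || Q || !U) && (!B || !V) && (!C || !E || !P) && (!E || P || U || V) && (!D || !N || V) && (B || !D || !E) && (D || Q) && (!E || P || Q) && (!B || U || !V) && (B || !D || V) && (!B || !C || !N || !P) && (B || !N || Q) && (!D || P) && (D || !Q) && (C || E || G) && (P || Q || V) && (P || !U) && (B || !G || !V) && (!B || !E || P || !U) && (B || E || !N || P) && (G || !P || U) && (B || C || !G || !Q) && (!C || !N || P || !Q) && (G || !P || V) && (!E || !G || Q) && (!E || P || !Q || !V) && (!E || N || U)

Set C = True.
Set N = False.
Try V = True:
  (G || !V) forces G = True.
  (!G || N || !U) forces U = False.
  (!B || !V) forces B = False.
  clause (B || !G || !V) is falsified — backtrack.
So V = False.
Try U = True:
  (!G || N || !U) forces G = False.
  (E || G || !U) forces E = True.
  (!C || Q || !U) forces Q = True.
  (!C || !E || !P) forces P = False.
  clause (P || !U) is falsified — backtrack.
So U = False.
  then (!E || N || U) forces E = False.
Try B = False:
  (B || D) forces D = True.
  clause (B || !D || V) is falsified — backtrack.
So B = True.
Set Q = False.
  then (D || Q) forces D = True.
  then (!D || P) forces P = True.
  then (G || !P || U) forces G = True.
All clauses satisfied.

C = True, N = False, V = False, U = False, E = False, B = True, Q = False, P = True, G = True, D = True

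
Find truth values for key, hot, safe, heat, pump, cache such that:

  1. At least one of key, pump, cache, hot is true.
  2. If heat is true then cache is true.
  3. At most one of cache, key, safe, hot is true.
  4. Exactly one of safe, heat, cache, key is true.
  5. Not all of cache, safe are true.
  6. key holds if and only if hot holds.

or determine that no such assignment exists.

key = False, hot = False, safe = True, heat = False, pump = True, cache = False

  (1) {key, pump, cache, hot}: 1 true — at least one ✓
  (2) heat=F ⇒ cache: vacuous ✓
  (3) {cache, key, safe, hot}: 1 true — at most one ✓
  (4) {safe, heat, cache, key}: 1 true — exactly one ✓
  (5) {cache, safe}: 1/2 true — not all ✓
  (6) key=F, hot=F — same ✓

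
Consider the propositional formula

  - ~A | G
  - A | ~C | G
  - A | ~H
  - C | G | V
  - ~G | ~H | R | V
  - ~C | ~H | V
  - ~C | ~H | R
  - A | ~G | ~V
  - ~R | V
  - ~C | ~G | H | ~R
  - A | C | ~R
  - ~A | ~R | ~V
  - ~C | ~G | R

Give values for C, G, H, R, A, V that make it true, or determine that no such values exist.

C = False; G = True; H = True; R = False; A = True; V = True

Set C = False.
Set G = True.
Set H = True.
  then (A | ~H) forces A = True.
Set R = False.
  then (~G | ~H | R | V) forces V = True.
All clauses satisfied.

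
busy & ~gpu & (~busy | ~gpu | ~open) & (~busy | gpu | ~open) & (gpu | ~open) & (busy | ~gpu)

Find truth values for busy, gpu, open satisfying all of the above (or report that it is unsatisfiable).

busy=T, gpu=F, open=F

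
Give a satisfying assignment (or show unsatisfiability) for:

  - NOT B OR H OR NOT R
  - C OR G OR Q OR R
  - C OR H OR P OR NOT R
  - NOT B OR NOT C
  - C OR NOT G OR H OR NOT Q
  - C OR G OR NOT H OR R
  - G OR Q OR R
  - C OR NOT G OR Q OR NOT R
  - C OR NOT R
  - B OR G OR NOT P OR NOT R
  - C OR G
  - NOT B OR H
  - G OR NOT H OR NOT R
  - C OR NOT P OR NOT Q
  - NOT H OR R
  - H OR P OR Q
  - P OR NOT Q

C: True, G: True, P: True, B: False, H: False, R: True, Q: False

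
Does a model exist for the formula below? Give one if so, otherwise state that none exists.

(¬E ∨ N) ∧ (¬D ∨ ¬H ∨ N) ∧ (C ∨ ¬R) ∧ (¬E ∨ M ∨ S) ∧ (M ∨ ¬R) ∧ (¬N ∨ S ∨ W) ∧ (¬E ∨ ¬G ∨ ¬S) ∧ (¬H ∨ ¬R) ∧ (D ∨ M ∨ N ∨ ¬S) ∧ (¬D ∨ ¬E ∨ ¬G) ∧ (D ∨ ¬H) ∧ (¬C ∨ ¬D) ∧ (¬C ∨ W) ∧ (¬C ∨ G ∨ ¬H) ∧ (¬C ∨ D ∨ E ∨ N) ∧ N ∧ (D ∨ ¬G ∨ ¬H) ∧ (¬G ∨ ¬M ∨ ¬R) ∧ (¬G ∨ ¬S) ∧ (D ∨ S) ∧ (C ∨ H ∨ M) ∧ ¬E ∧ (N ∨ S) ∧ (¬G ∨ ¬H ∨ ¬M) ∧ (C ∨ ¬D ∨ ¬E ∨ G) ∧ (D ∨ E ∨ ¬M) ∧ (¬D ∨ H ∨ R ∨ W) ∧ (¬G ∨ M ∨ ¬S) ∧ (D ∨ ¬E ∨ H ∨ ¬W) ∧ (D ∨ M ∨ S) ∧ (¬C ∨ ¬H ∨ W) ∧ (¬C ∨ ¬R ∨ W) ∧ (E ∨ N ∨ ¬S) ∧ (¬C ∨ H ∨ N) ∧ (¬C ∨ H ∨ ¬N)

Unit clause (N) forces N = True.
Unit clause (¬E) forces E = False.
Try R = True:
  (C ∨ ¬R) forces C = True.
  (M ∨ ¬R) forces M = True.
  (¬H ∨ ¬R) forces H = False.
  clause (¬C ∨ H ∨ ¬N) is falsified — backtrack.
So R = False.
Set G = False.
Set D = True.
  then (¬C ∨ ¬D) forces C = False.
Set H = False.
  then (C ∨ H ∨ M) forces M = True.
  then (¬D ∨ H ∨ R ∨ W) forces W = True.
Set S = False.
All clauses satisfied.

R: False, G: False, E: False, D: True, H: False, S: False, M: True, N: True, C: False, W: True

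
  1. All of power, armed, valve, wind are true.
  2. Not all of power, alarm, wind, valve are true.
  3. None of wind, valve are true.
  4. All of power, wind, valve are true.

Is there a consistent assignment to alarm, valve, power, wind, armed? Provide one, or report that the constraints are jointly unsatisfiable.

Case valve = True:
  Constraint (3) is violated (valve=T) — contradiction.
Case valve = False:
  Constraint (1) is violated (valve=F) — contradiction.
Both cases fail — unsatisfiable.

Unsatisfiable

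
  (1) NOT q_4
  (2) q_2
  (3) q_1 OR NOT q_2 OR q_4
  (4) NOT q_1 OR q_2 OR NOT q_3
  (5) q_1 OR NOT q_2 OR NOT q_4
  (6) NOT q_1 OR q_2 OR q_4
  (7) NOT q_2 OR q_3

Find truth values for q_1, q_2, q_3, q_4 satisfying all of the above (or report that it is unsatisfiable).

q_1: True; q_2: True; q_3: True; q_4: False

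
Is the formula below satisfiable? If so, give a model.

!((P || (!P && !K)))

K = True, P = False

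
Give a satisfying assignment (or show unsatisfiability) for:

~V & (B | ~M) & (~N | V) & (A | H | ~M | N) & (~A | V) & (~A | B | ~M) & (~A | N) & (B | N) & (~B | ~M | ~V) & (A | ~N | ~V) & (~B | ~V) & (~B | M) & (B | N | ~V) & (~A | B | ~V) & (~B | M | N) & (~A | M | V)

H = True, B = True, N = False, V = False, A = False, M = True

Unit clause (~V) forces V = False.
In (~N | V) only ~N is left, so N = False.
In (~A | V) only ~A is left, so A = False.
In (B | N) only B is left, so B = True.
In (~B | M) only M is left, so M = True.
In (A | H | ~M | N) only H is left, so H = True.
All clauses satisfied.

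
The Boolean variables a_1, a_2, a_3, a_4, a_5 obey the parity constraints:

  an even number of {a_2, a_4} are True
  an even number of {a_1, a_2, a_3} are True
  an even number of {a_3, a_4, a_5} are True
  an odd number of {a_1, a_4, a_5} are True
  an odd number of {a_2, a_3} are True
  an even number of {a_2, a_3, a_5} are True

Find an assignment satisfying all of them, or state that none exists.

a_1: True, a_2: True, a_3: False, a_4: True, a_5: True

{a_2, a_4}: 2 true → even ✓
{a_1, a_2, a_3}: 2 true → even ✓
{a_3, a_4, a_5}: 2 true → even ✓
{a_1, a_4, a_5}: 3 true → odd ✓
{a_2, a_3}: 1 true → odd ✓
{a_2, a_3, a_5}: 2 true → even ✓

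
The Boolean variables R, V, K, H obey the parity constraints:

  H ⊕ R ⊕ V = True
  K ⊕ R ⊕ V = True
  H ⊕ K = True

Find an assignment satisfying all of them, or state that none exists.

No satisfying assignment exists.

Adding constraints 1, 2, 3 mod 2: every variable appears an even number of times on the left, so the left side is 0.
But the right sides sum to 1 (mod 2). 0 ≠ 1 — the system is inconsistent.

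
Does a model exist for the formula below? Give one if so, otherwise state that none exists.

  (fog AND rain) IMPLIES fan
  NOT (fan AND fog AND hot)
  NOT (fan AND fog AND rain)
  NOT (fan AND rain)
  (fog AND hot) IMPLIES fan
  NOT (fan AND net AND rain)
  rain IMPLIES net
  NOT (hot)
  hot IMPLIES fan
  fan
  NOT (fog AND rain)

hot = False; fog = True; net = True; rain = False; fan = True

Unit clause (fan) forces fan = True.
Unit clause (NOT hot) forces hot = False.
In (NOT fan OR NOT rain) only NOT rain is left, so rain = False.
Set fog = True.
Set net = True.
All clauses satisfied.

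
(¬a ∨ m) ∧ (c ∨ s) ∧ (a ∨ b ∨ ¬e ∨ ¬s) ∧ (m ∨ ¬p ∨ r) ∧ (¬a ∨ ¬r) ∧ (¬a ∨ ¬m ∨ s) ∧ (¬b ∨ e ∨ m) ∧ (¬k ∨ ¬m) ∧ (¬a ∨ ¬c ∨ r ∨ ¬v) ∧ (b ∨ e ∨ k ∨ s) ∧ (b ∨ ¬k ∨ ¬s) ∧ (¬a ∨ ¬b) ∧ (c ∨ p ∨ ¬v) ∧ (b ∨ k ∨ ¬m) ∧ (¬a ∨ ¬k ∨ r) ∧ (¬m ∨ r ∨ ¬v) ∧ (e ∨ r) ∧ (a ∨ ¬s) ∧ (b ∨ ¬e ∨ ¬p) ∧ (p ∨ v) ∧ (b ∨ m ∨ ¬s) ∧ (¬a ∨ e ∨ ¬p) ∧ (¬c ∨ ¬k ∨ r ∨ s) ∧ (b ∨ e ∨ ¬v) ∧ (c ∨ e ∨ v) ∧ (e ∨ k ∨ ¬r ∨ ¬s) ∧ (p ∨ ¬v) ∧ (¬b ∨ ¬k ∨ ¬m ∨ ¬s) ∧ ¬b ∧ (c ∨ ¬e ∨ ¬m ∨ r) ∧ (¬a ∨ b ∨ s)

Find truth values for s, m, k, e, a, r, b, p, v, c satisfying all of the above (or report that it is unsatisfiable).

s = False, m = False, k = True, e = False, a = False, r = True, b = False, p = True, v = False, c = True

Unit clause (¬b) forces b = False.
Try s = True:
  (b ∨ ¬k ∨ ¬s) forces k = False.
  (b ∨ k ∨ ¬m) forces m = False.
  clause (b ∨ m ∨ ¬s) is falsified — backtrack.
So s = False.
  then (c ∨ s) forces c = True.
  then (¬a ∨ b ∨ s) forces a = False.
Set m = False.
Set k = True.
  then (¬c ∨ ¬k ∨ r ∨ s) forces r = True.
Set e = False.
  then (b ∨ e ∨ ¬v) forces v = False.
  then (p ∨ v) forces p = True.
All clauses satisfied.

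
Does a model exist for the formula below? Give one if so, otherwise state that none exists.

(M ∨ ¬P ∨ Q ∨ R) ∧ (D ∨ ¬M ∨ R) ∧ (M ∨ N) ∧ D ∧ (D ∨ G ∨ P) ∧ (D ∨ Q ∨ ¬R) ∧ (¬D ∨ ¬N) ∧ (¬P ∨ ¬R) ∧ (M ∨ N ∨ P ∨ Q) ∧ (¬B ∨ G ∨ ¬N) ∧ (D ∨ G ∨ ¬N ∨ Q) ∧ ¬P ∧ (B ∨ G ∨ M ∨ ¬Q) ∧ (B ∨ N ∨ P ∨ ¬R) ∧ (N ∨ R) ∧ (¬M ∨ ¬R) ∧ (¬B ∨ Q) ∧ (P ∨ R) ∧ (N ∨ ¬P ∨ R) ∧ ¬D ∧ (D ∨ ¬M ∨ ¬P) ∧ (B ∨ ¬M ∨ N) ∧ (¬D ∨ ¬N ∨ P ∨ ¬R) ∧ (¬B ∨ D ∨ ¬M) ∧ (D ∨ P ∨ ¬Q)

The formula is unsatisfiable.

Case D = True:
  Clause (¬D) is falsified — contradiction.
Case D = False:
  Clause (D) is falsified — contradiction.
Both cases fail, so the formula is unsatisfiable.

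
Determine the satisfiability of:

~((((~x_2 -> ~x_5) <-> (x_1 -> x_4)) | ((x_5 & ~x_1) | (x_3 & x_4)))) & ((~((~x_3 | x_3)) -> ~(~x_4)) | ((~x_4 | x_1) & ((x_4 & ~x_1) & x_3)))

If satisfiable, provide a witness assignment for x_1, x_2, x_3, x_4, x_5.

x_1: True; x_2: False; x_3: False; x_4: True; x_5: True

  ~((((~x_2 -> ~x_5) <-> (x_1 -> x_4)) | ((x_5 & ~x_1) | (x_3 & x_4)))) = True
    ((~x_2 -> ~x_5) <-> (x_1 -> x_4)) | ((x_5 & ~x_1) | (x_3 & x_4)) = False
      (~x_2 -> ~x_5) <-> (x_1 -> x_4) = False
        ~x_2 -> ~x_5 = False
          ~x_2 = True
          ~x_5 = False
        x_1 -> x_4 = True
      (x_5 & ~x_1) | (x_3 & x_4) = False
        x_5 & ~x_1 = False
          ~x_1 = False
        x_3 & x_4 = False
  (~((~x_3 | x_3)) -> ~(~x_4)) | ((~x_4 | x_1) & ((x_4 & ~x_1) & x_3)) = True
    ~((~x_3 | x_3)) -> ~(~x_4) = True
      ~((~x_3 | x_3)) = False
        ~x_3 | x_3 = True
          ~x_3 = True
      ~(~x_4) = True
        ~x_4 = False
    (~x_4 | x_1) & ((x_4 & ~x_1) & x_3) = False
      ~x_4 | x_1 = True
        ~x_4 = False
      (x_4 & ~x_1) & x_3 = False
        x_4 & ~x_1 = False
          ~x_1 = False
Both conjuncts True, so the formula holds.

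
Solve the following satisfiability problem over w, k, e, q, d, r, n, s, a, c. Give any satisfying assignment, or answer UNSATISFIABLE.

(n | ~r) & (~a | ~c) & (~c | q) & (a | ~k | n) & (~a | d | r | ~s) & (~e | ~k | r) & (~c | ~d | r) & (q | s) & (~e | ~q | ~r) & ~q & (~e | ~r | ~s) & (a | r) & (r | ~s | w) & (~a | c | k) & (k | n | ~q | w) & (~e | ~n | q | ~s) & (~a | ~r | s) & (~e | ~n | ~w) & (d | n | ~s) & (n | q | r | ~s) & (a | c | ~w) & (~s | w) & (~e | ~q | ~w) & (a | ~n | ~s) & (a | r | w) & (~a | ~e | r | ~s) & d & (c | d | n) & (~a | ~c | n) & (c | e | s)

w = True, k = True, e = False, q = False, d = True, r = False, n = True, s = True, a = True, c = False

Unit clause (~q) forces q = False.
Unit clause (d) forces d = True.
In (~c | q) only ~c is left, so c = False.
In (q | s) only s is left, so s = True.
In (~s | w) only w is left, so w = True.
In (a | c | ~w) only a is left, so a = True.
In (~a | c | k) only k is left, so k = True.
Try e = True:
  (~e | ~k | r) forces r = True.
  clause (~e | ~r | ~s) is falsified — backtrack.
So e = False.
Set r = False.
  then (n | q | r | ~s) forces n = True.
All clauses satisfied.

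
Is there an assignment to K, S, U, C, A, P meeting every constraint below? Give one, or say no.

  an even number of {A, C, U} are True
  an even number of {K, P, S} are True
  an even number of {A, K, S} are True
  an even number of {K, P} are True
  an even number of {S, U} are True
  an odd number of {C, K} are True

Adding constraints 1, 3, 5, 6 mod 2: every variable appears an even number of times on the left, so the left side is 0.
But the right sides sum to 1 (mod 2). 0 ≠ 1 — the system is inconsistent.

No satisfying assignment exists.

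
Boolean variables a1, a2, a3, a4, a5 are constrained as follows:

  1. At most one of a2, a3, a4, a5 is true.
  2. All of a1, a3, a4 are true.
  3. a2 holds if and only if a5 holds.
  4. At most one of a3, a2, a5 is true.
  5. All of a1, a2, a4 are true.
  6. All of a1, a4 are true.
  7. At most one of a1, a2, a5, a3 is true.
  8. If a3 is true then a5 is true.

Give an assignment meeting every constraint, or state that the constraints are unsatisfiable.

UNSATISFIABLE

Case a1 = True:
  (2) forces a3 = True.
  Constraint (7) is violated (a1=T, a3=T) — contradiction.
Case a1 = False:
  Constraint (2) is violated (a1=F) — contradiction.
Both cases fail — unsatisfiable.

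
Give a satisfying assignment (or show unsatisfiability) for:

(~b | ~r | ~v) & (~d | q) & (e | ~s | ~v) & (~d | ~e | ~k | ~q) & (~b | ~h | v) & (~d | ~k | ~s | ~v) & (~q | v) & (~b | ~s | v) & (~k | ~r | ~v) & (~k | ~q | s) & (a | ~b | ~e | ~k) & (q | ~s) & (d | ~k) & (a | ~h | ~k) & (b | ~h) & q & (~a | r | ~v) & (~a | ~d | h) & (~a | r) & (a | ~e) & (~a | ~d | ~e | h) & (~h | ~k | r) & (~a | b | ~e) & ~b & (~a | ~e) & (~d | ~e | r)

b=F, a=F, q=T, h=F, k=F, v=T, r=F, s=F, e=F, d=T

Unit clause (q) forces q = True.
Unit clause (~b) forces b = False.
In (~q | v) only v is left, so v = True.
In (b | ~h) only ~h is left, so h = False.
Set a = False.
  then (a | ~e) forces e = False.
  then (e | ~s | ~v) forces s = False.
  then (~k | ~q | s) forces k = False.
Set r = False.
Set d = True.
All clauses satisfied.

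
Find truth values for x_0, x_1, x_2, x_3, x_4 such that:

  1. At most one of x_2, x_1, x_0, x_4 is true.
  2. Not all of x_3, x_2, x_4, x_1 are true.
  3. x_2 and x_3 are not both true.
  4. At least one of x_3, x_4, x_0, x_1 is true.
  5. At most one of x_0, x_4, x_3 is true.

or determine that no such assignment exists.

x_0=F; x_1=T; x_2=F; x_3=F; x_4=F

  (1) {x_2, x_1, x_0, x_4}: 1 true — at most one ✓
  (2) {x_3, x_2, x_4, x_1}: 1/4 true — not all ✓
  (3) x_2=F, x_3=F — not both ✓
  (4) {x_3, x_4, x_0, x_1}: 1 true — at least one ✓
  (5) {x_0, x_4, x_3}: 0 true — at most one ✓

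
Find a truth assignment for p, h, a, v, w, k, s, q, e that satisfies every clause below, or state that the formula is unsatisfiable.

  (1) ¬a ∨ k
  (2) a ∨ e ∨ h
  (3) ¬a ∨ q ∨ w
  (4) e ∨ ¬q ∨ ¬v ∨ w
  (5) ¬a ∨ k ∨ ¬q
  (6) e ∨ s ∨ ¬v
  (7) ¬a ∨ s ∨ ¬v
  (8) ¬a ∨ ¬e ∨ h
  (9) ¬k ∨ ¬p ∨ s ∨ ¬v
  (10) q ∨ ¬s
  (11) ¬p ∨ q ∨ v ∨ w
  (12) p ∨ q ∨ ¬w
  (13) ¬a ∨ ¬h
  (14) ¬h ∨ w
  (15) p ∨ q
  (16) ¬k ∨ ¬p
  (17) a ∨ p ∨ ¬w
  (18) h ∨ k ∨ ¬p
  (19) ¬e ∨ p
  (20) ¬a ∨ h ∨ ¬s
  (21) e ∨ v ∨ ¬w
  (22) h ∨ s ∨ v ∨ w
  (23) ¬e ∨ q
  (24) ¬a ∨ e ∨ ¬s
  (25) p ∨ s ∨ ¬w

Set p = True.
  then (¬k ∨ ¬p) forces k = False.
  then (h ∨ k ∨ ¬p) forces h = True.
  then (¬a ∨ k) forces a = False.
  then (¬h ∨ w) forces w = True.
Set v = True.
Set s = True.
  then (q ∨ ¬s) forces q = True.
Set e = False.
All clauses satisfied.

p=T, h=T, a=F, v=T, w=T, k=F, s=T, q=T, e=F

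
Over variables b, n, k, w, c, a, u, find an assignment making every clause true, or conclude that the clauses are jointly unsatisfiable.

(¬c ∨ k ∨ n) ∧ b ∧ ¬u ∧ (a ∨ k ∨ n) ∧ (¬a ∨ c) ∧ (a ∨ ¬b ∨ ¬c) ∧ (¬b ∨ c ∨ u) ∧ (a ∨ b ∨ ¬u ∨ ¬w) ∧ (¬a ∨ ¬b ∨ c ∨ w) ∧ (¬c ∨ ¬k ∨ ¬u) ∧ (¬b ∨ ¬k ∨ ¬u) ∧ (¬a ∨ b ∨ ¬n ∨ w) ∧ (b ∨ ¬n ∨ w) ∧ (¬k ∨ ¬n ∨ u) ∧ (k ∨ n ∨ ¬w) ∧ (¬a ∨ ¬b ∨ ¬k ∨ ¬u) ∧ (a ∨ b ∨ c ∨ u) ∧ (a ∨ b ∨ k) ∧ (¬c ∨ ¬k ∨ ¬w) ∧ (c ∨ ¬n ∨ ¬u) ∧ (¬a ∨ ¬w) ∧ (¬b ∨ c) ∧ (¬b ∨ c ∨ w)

b=T, n=T, k=F, w=F, c=T, a=T, u=F

Unit clause (b) forces b = True.
Unit clause (¬u) forces u = False.
In (¬b ∨ c ∨ u) only c is left, so c = True.
In (a ∨ ¬b ∨ ¬c) only a is left, so a = True.
In (¬a ∨ ¬w) only ¬w is left, so w = False.
Set n = True.
  then (¬k ∨ ¬n ∨ u) forces k = False.
All clauses satisfied.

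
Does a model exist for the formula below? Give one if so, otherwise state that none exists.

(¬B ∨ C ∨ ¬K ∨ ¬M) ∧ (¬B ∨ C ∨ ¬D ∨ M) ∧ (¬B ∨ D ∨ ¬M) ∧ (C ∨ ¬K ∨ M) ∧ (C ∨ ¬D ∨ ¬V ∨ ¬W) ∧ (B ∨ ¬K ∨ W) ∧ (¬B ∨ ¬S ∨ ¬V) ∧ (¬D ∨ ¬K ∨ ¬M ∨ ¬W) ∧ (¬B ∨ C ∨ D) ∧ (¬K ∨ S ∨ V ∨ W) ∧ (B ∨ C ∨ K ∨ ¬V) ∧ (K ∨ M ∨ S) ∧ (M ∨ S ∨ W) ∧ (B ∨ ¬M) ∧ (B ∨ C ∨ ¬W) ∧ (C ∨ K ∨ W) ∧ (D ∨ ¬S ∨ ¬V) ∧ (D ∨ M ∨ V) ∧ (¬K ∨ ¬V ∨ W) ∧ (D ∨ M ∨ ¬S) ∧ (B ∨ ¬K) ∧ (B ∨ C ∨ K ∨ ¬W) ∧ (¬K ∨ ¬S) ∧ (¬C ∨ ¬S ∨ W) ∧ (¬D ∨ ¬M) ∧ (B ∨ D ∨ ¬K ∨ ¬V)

B = False; S = True; K = False; C = True; D = True; V = False; M = False; W = True

Set B = False.
  then (B ∨ ¬M) forces M = False.
  then (B ∨ ¬K) forces K = False.
  then (K ∨ M ∨ S) forces S = True.
  then (D ∨ M ∨ ¬S) forces D = True.
Try C = False:
  (B ∨ C ∨ K ∨ ¬V) forces V = False.
  (B ∨ C ∨ ¬W) forces W = False.
  clause (C ∨ K ∨ W) is falsified — backtrack.
So C = True.
  then (¬C ∨ ¬S ∨ W) forces W = True.
Set V = False.
All clauses satisfied.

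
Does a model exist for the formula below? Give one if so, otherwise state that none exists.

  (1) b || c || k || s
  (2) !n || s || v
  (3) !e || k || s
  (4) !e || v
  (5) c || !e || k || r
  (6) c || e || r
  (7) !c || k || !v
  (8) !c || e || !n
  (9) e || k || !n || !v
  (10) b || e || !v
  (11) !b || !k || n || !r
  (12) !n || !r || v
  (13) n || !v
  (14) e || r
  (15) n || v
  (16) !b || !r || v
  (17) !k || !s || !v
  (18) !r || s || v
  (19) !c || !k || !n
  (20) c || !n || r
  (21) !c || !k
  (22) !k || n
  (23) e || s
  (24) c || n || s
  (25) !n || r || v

Try v = False:
  (!e || v) forces e = False.
  (e || r) forces r = True.
  (!n || !r || v) forces n = False.
  clause (n || v) is falsified — backtrack.
So v = True.
  then (n || !v) forces n = True.
Set c = False.
  then (c || !n || r) forces r = True.
Set b = True.
Try e = False:
  (e || k || !n || !v) forces k = True.
  (!k || !s || !v) forces s = False.
  clause (e || s) is falsified — backtrack.
So e = True.
Set s = True.
  then (!k || !s || !v) forces k = False.
All clauses satisfied.

v=T, c=F, b=T, e=T, r=T, s=T, n=T, k=F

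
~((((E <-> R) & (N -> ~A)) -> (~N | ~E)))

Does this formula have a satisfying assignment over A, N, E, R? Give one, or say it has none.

A = False, N = True, E = True, R = True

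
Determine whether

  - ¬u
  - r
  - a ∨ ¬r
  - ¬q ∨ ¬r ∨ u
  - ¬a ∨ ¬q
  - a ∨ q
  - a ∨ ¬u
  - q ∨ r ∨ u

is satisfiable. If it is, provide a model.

r = True, a = True, q = False, u = False

Unit clause (¬u) forces u = False.
Unit clause (r) forces r = True.
In (a ∨ ¬r) only a is left, so a = True.
In (¬q ∨ ¬r ∨ u) only ¬q is left, so q = False.
Check each clause:
  (¬u): ¬u holds.
  (r): r holds.
  (a ∨ ¬r): a holds.
  (¬q ∨ ¬r ∨ u): ¬q holds.
  (¬a ∨ ¬q): ¬q holds.
  (a ∨ q): a holds.
  (a ∨ ¬u): a holds.
  (q ∨ r ∨ u): r holds.
All clauses satisfied.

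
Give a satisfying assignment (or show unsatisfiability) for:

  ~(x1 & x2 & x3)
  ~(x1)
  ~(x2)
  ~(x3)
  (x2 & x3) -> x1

x1 = False, x2 = False, x3 = False

Unit clause (~x2) forces x2 = False.
Unit clause (~x3) forces x3 = False.
Unit clause (~x1) forces x1 = False.
All clauses satisfied.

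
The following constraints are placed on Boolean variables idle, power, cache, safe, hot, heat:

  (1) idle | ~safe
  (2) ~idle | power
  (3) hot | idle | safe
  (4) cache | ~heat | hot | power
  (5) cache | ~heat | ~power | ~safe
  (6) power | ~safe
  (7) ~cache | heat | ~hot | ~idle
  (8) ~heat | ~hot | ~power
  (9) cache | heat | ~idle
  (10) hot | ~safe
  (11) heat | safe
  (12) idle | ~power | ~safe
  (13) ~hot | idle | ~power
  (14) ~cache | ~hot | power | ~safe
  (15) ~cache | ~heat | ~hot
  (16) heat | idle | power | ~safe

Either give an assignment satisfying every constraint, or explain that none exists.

idle=T, power=T, cache=T, safe=F, hot=F, heat=T

Set idle = True.
  then (~idle | power) forces power = True.
Set cache = True.
Try safe = True:
  (hot | ~safe) forces hot = True.
  (~cache | heat | ~hot | ~idle) forces heat = True.
  clause (~heat | ~hot | ~power) is falsified — backtrack.
So safe = False.
  then (heat | safe) forces heat = True.
  then (~cache | ~heat | ~hot) forces hot = False.
All clauses satisfied.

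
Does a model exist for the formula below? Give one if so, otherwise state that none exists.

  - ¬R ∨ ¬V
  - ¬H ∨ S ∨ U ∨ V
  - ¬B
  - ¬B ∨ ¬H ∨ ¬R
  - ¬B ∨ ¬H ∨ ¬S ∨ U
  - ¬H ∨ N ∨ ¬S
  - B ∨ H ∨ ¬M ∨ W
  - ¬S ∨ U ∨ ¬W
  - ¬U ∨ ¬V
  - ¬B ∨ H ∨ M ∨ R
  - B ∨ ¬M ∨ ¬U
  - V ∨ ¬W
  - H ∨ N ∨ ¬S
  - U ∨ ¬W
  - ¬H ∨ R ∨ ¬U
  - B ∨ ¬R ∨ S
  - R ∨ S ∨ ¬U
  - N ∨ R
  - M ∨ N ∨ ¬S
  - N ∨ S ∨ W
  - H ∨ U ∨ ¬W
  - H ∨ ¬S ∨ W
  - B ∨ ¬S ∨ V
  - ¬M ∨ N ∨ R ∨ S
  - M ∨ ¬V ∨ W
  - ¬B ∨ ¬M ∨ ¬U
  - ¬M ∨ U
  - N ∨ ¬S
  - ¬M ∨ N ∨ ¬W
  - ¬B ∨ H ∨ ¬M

Unit clause (¬B) forces B = False.
Set U = False.
  then (U ∨ ¬W) forces W = False.
  then (¬M ∨ U) forces M = False.
  then (M ∨ ¬V ∨ W) forces V = False.
  then (B ∨ ¬S ∨ V) forces S = False.
  then (¬H ∨ S ∨ U ∨ V) forces H = False.
  then (B ∨ ¬R ∨ S) forces R = False.
  then (N ∨ R) forces N = True.
All clauses satisfied.

B: False; U: False; N: True; R: False; H: False; S: False; V: False; M: False; W: False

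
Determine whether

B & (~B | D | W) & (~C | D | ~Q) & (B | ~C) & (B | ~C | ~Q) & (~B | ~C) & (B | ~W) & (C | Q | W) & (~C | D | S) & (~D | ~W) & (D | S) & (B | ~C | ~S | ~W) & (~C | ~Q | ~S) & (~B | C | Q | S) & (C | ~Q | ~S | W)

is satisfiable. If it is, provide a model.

Unit clause (B) forces B = True.
In (~B | ~C) only ~C is left, so C = False.
Set S = True.
Try D = True:
  (~D | ~W) forces W = False.
  (C | Q | W) forces Q = True.
  clause (C | ~Q | ~S | W) is falsified — backtrack.
So D = False.
  then (~B | D | W) forces W = True.
Set Q = False.
All clauses satisfied.

C: False; S: True; D: False; W: True; Q: False; B: True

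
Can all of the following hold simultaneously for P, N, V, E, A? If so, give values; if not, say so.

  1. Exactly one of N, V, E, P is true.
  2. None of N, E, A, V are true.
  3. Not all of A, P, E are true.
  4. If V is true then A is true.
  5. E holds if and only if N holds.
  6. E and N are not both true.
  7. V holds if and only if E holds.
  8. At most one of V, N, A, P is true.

P = True, N = False, V = False, E = False, A = False

  (1) {N, V, E, P}: 1 true — exactly one ✓
  (2) {N, E, A, V}: 0 true — none ✓
  (3) {A, P, E}: 1/3 true — not all ✓
  (4) V=F ⇒ A: vacuous ✓
  (5) E=F, N=F — same ✓
  (6) E=F, N=F — not both ✓
  (7) V=F, E=F — same ✓
  (8) {V, N, A, P}: 1 true — at most one ✓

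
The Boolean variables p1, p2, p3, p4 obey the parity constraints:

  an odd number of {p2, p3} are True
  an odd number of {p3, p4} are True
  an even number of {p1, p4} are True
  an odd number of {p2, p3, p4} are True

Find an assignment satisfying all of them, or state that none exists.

p1=F, p2=F, p3=T, p4=F

{p2, p3}: 1 true → odd ✓
{p3, p4}: 1 true → odd ✓
{p1, p4}: 0 true → even ✓
{p2, p3, p4}: 1 true → odd ✓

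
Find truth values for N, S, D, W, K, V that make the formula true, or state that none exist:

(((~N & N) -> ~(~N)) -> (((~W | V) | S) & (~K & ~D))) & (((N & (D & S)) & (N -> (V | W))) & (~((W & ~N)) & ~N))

Case N = True: the conjunct ~N is False.
Case N = False: the conjunct N is False.
Both cases fail — unsatisfiable.

No satisfying assignment exists.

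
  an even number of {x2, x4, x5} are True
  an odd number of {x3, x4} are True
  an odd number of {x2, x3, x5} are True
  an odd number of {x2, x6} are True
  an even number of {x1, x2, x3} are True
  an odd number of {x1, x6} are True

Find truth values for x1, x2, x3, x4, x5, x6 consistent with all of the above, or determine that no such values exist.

x1 = True, x2 = True, x3 = False, x4 = True, x5 = False, x6 = False

{x2, x4, x5}: 2 true → even ✓
{x3, x4}: 1 true → odd ✓
{x2, x3, x5}: 1 true → odd ✓
{x2, x6}: 1 true → odd ✓
{x1, x2, x3}: 2 true → even ✓
{x1, x6}: 1 true → odd ✓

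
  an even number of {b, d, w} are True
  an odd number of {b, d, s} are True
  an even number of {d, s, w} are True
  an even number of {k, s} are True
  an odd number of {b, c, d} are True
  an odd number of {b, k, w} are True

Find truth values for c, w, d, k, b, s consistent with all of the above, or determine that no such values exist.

c = False, w = True, d = True, k = False, b = False, s = False

{b, d, w}: 2 true → even ✓
{b, d, s}: 1 true → odd ✓
{d, s, w}: 2 true → even ✓
{k, s}: 0 true → even ✓
{b, c, d}: 1 true → odd ✓
{b, k, w}: 1 true → odd ✓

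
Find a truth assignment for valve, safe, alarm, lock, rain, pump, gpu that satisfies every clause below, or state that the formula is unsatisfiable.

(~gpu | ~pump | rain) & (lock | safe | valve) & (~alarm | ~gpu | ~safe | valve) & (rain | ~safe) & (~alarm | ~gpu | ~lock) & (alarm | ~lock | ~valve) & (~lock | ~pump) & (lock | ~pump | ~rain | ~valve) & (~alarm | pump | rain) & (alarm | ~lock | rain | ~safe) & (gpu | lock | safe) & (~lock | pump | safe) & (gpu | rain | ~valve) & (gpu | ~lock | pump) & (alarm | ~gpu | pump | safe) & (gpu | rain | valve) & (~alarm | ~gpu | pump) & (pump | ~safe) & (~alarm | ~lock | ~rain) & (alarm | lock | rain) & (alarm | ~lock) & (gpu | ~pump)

Set valve = False.
Set safe = True.
  then (rain | ~safe) forces rain = True.
  then (pump | ~safe) forces pump = True.
  then (gpu | ~pump) forces gpu = True.
  then (~alarm | ~gpu | ~safe | valve) forces alarm = False.
  then (~lock | ~pump) forces lock = False.
All clauses satisfied.

valve = False, safe = True, alarm = False, lock = False, rain = True, pump = True, gpu = True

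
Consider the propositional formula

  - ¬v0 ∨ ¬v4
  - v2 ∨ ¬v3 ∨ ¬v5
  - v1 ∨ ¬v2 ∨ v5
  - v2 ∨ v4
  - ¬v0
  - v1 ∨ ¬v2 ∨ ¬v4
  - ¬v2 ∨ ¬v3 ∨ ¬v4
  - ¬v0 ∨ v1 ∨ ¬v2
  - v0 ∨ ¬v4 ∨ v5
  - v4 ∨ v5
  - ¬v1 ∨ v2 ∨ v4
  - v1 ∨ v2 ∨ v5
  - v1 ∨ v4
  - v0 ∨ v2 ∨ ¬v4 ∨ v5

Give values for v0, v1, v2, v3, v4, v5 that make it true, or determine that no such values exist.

v0: False, v1: True, v2: False, v3: False, v4: True, v5: True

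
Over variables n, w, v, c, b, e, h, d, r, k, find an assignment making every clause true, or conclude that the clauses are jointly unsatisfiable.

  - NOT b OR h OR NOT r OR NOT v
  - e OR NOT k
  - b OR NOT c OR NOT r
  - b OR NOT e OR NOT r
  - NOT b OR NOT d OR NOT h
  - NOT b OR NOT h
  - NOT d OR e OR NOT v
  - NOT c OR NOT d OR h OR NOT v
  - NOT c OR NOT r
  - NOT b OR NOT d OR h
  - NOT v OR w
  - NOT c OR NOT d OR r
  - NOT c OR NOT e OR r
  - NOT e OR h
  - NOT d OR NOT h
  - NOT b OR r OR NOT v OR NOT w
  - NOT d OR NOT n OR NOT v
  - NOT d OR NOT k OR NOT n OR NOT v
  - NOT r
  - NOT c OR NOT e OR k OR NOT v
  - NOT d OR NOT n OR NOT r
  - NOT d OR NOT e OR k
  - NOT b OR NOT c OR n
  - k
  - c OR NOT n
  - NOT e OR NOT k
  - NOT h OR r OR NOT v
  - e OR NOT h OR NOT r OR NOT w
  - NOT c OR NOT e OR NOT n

Unsatisfiable — no assignment works.

Case k = True:
  (e OR NOT k) forces e = True.
  Clause (NOT e OR NOT k) is falsified — contradiction.
Case k = False:
  Clause (k) is falsified — contradiction.
Both cases fail, so the formula is unsatisfiable.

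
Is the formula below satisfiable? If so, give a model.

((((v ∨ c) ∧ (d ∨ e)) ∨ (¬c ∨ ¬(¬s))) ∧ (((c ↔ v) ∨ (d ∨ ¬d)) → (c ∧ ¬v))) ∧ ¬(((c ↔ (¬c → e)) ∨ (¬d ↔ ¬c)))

Unsatisfiable — no assignment works.

Case c = True: the conjunct ¬(((c ↔ (¬c → e)) ∨ (¬d ↔ ¬c))) becomes ¬((True ∨ d)) = False.
Case c = False: the formula simplifies to ¬((¬v ∨ (d ∨ ¬d))) ∧ ¬((¬e ∨ ¬d)).
  d = True: the conjunct ¬((¬v ∨ (d ∨ ¬d))) becomes ¬((¬v ∨ True)) = False.
  d = False: the conjunct ¬((¬v ∨ (d ∨ ¬d))) becomes ¬((¬v ∨ True)) = False.
Both cases fail — unsatisfiable.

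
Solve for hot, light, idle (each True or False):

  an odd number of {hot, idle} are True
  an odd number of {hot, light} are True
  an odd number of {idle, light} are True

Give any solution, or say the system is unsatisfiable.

The formula is unsatisfiable.

Adding constraints 1, 2, 3 mod 2: every variable appears an even number of times on the left, so the left side is 0.
But the right sides sum to 1 (mod 2). 0 ≠ 1 — the system is inconsistent.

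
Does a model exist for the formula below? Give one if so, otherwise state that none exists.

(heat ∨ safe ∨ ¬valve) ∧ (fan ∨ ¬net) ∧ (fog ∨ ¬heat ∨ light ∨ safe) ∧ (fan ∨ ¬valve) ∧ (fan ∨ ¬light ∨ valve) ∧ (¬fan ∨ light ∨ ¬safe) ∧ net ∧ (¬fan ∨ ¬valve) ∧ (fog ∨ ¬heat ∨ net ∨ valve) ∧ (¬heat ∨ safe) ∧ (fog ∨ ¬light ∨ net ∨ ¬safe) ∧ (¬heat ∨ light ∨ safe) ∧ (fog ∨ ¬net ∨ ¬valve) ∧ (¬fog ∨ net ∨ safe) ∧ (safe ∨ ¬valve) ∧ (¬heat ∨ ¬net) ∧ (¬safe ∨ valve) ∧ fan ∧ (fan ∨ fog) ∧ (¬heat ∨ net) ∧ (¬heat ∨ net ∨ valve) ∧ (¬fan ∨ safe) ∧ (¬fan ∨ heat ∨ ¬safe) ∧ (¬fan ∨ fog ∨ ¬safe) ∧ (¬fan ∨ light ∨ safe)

Unsatisfiable

Case fan = True:
  (net) forces net = True.
  (¬fan ∨ ¬valve) forces valve = False.
  (¬heat ∨ ¬net) forces heat = False.
  (¬safe ∨ valve) forces safe = False.
  Clause (¬fan ∨ safe) is falsified — contradiction.
Case fan = False:
  Clause (fan) is falsified — contradiction.
Both cases fail, so the formula is unsatisfiable.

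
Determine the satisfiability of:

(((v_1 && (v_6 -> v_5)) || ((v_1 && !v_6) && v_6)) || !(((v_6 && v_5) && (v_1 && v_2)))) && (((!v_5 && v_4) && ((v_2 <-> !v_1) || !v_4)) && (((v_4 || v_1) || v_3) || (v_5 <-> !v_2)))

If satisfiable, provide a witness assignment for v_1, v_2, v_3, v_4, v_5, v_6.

v_1 = True, v_2 = False, v_3 = False, v_4 = True, v_5 = False, v_6 = True

  ((v_1 && (v_6 -> v_5)) || ((v_1 && !v_6) && v_6)) || !(((v_6 && v_5) && (v_1 && v_2))) = True
    (v_1 && (v_6 -> v_5)) || ((v_1 && !v_6) && v_6) = False
      v_1 && (v_6 -> v_5) = False
        v_6 -> v_5 = False
      (v_1 && !v_6) && v_6 = False
        v_1 && !v_6 = False
          !v_6 = False
    !(((v_6 && v_5) && (v_1 && v_2))) = True
      (v_6 && v_5) && (v_1 && v_2) = False
        v_6 && v_5 = False
        v_1 && v_2 = False
  ((!v_5 && v_4) && ((v_2 <-> !v_1) || !v_4)) && (((v_4 || v_1) || v_3) || (v_5 <-> !v_2)) = True
    (!v_5 && v_4) && ((v_2 <-> !v_1) || !v_4) = True
      !v_5 && v_4 = True
        !v_5 = True
      (v_2 <-> !v_1) || !v_4 = True
        v_2 <-> !v_1 = True
          !v_1 = False
        !v_4 = False
    ((v_4 || v_1) || v_3) || (v_5 <-> !v_2) = True
      (v_4 || v_1) || v_3 = True
        v_4 || v_1 = True
      v_5 <-> !v_2 = False
        !v_2 = True
Both conjuncts True, so the formula holds.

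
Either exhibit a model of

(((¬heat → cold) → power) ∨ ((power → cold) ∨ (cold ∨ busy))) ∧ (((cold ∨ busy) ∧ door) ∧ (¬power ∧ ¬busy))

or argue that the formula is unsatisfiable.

heat = False, power = False, door = True, busy = False, cold = True

  ((¬heat → cold) → power) ∨ ((power → cold) ∨ (cold ∨ busy)) = True
    (¬heat → cold) → power = False
      ¬heat → cold = True
        ¬heat = True
    (power → cold) ∨ (cold ∨ busy) = True
      power → cold = True
      cold ∨ busy = True
  ((cold ∨ busy) ∧ door) ∧ (¬power ∧ ¬busy) = True
    (cold ∨ busy) ∧ door = True
      cold ∨ busy = True
    ¬power ∧ ¬busy = True
      ¬power = True
      ¬busy = True
Both conjuncts True, so the formula holds.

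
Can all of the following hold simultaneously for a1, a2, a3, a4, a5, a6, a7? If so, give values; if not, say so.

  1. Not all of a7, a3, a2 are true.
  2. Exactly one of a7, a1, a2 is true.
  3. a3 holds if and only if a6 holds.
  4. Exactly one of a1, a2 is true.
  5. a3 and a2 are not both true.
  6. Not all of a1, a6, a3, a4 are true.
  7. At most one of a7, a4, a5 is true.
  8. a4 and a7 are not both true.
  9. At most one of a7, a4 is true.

a1 = False, a2 = True, a3 = False, a4 = False, a5 = False, a6 = False, a7 = False

  (1) {a7, a3, a2}: 1/3 true — not all ✓
  (2) {a7, a1, a2}: 1 true — exactly one ✓
  (3) a3=F, a6=F — same ✓
  (4) {a1, a2}: 1 true — exactly one ✓
  (5) a3=F, a2=T — not both ✓
  (6) {a1, a6, a3, a4}: 0/4 true — not all ✓
  (7) {a7, a4, a5}: 0 true — at most one ✓
  (8) a4=F, a7=F — not both ✓
  (9) {a7, a4}: 0 true — at most one ✓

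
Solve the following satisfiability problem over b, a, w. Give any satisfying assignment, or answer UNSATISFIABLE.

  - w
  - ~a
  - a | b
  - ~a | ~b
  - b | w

b=T; a=F; w=T

Unit clause (w) forces w = True.
Unit clause (~a) forces a = False.
In (a | b) only b is left, so b = True.
Check each clause:
  (w): w holds.
  (~a): ~a holds.
  (a | b): b holds.
  (~a | ~b): ~a holds.
  (b | w): b holds.
All clauses satisfied.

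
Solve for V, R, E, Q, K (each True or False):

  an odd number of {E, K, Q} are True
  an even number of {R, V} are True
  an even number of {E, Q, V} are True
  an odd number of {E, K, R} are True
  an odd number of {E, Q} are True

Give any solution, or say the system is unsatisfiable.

V = True; R = True; E = False; Q = True; K = False

{E, K, Q}: 1 true → odd ✓
{R, V}: 2 true → even ✓
{E, Q, V}: 2 true → even ✓
{E, K, R}: 1 true → odd ✓
{E, Q}: 1 true → odd ✓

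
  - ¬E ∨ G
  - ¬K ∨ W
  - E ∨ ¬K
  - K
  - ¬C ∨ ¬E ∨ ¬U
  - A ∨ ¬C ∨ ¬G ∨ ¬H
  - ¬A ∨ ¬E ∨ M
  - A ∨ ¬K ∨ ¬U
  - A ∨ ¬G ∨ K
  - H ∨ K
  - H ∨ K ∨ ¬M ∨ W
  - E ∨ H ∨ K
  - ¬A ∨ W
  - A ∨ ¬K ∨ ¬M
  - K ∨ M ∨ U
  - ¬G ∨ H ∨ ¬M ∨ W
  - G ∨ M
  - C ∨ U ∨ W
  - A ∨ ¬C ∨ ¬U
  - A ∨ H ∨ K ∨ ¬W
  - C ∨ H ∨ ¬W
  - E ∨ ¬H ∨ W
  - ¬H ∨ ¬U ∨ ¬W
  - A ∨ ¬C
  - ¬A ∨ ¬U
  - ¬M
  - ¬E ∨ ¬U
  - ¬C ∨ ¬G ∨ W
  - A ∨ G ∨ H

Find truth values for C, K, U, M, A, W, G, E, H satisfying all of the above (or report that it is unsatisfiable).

Unit clause (K) forces K = True.
Unit clause (¬M) forces M = False.
In (¬K ∨ W) only W is left, so W = True.
In (E ∨ ¬K) only E is left, so E = True.
In (¬A ∨ ¬E ∨ M) only ¬A is left, so A = False.
In (A ∨ ¬K ∨ ¬U) only ¬U is left, so U = False.
In (G ∨ M) only G is left, so G = True.
In (A ∨ ¬C) only ¬C is left, so C = False.
In (C ∨ H ∨ ¬W) only H is left, so H = True.
All clauses satisfied.

C=F, K=T, U=F, M=F, A=F, W=T, G=T, E=T, H=T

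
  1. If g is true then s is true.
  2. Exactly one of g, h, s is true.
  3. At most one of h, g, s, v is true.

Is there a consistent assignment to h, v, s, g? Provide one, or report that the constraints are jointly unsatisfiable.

h = False, v = False, s = True, g = False

  (1) g=F ⇒ s: vacuous ✓
  (2) {g, h, s}: 1 true — exactly one ✓
  (3) {h, g, s, v}: 1 true — at most one ✓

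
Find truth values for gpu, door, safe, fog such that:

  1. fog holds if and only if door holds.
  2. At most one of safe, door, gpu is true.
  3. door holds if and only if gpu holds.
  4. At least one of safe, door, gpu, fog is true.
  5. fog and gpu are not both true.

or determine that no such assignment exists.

gpu: False; door: False; safe: True; fog: False

  (1) fog=F, door=F — same ✓
  (2) {safe, door, gpu}: 1 true — at most one ✓
  (3) door=F, gpu=F — same ✓
  (4) {safe, door, gpu, fog}: 1 true — at least one ✓
  (5) fog=F, gpu=F — not both ✓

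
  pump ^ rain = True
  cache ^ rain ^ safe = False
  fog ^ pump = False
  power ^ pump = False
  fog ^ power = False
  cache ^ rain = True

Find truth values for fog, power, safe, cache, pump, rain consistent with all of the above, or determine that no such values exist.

fog=T, power=T, safe=T, cache=T, pump=T, rain=F

pump ^ rain = T ^ F = True ✓
cache ^ rain ^ safe = T ^ F ^ T = False ✓
fog ^ pump = T ^ T = False ✓
power ^ pump = T ^ T = False ✓
fog ^ power = T ^ T = False ✓
cache ^ rain = T ^ F = True ✓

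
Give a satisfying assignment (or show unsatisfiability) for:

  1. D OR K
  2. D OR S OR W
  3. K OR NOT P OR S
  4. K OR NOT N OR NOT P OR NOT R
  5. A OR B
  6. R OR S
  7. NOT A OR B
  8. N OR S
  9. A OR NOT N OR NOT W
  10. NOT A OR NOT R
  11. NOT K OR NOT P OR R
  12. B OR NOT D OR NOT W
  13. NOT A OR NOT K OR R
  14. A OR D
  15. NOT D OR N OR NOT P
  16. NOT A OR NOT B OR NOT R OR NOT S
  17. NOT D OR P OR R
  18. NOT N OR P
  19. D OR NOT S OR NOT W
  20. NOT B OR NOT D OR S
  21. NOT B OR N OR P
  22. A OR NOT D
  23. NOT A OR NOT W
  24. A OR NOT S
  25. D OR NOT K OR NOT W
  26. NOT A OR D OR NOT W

Try W = True:
  (NOT A OR NOT W) forces A = False.
  (A OR B) forces B = True.
  (A OR NOT N OR NOT W) forces N = False.
  (N OR S) forces S = True.
  clause (A OR NOT S) is falsified — backtrack.
So W = False.
Set P = True.
Try R = True:
  (NOT A OR NOT R) forces A = False.
  (A OR B) forces B = True.
  (A OR D) forces D = True.
  clause (A OR NOT D) is falsified — backtrack.
So R = False.
  then (R OR S) forces S = True.
  then (NOT K OR NOT P OR R) forces K = False.
  then (A OR NOT S) forces A = True.
  then (D OR K) forces D = True.
  then (NOT A OR B) forces B = True.
  then (NOT D OR N OR NOT P) forces N = True.
All clauses satisfied.

W=F, P=T, R=F, B=T, S=T, D=T, N=T, K=F, A=T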